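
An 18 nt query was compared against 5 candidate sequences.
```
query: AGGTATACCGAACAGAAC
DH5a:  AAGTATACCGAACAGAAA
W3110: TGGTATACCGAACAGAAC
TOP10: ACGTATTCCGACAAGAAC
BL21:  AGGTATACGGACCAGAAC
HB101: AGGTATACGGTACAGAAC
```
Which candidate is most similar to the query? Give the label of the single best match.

DH5a differs at 2 bases; W3110 differs at 1 base; TOP10 differs at 4 bases; BL21 differs at 2 bases; HB101 differs at 2 bases. The closest is W3110.

W3110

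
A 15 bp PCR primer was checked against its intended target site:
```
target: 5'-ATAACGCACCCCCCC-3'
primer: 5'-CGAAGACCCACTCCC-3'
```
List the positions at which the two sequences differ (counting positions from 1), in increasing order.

Differences at position 1 (A→C), position 2 (T→G), position 5 (C→G), position 6 (G→A), position 8 (A→C), position 10 (C→A), position 12 (C→T).

1, 2, 5, 6, 8, 10, 12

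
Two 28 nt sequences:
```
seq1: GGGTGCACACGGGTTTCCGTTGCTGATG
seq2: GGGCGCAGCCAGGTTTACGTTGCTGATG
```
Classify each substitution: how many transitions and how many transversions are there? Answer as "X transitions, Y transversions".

Mismatches (1-based):
position 4: T→C (pyrimidine→pyrimidine, transition)
position 8: C→G (pyrimidine→purine, transversion)
position 9: A→C (purine→pyrimidine, transversion)
position 11: G→A (purine→purine, transition)
position 17: C→A (pyrimidine→purine, transversion)

2 transitions, 3 transversions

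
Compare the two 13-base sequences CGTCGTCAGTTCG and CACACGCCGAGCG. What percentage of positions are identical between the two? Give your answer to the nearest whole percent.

Mismatches at positions 2, 3, 4, 5, 6, 8, 10, 11 (1-based): 8 of 13.
Identical positions: 5/13 = 38.46% → 38%.

38%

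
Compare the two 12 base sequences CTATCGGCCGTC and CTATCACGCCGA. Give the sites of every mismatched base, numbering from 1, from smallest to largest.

Differences at site 6 (G→A), site 7 (G→C), site 8 (C→G), site 10 (G→C), site 11 (T→G), site 12 (C→A).

6, 7, 8, 10, 11, 12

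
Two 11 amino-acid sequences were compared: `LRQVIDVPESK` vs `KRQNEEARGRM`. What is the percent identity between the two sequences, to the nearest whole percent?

18%

Mismatches at positions 1, 4, 5, 6, 7, 8, 9, 10, 11 (1-based): 9 of 11.
Identical positions: 2/11 = 18.18% → 18%.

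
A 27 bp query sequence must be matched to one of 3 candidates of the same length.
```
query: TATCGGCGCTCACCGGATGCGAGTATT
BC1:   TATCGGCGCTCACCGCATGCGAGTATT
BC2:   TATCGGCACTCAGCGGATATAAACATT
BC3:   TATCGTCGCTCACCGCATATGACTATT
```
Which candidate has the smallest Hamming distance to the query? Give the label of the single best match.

BC1

Hamming distances to query — BC1: 1; BC2: 7; BC3: 5.
Smallest is BC1 with 1 mismatch.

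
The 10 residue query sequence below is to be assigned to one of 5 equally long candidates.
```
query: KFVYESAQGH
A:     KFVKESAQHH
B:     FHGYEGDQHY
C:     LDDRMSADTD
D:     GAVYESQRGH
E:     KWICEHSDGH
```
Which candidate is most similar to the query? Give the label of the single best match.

A differs at 2 residues; B differs at 7 residues; C differs at 8 residues; D differs at 4 residues; E differs at 6 residues. The closest is A.

A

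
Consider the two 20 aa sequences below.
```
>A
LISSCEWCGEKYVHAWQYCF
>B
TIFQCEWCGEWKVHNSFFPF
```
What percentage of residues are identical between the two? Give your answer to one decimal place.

50.0%

Mismatches at positions 1, 3, 4, 11, 12, 15, 16, 17, 18, 19 (1-based): 10 of 20.
Identical positions: 10/20 = 50% → 50.0%.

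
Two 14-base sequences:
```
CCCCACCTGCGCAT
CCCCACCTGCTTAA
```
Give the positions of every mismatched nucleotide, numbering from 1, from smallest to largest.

11, 12, 14

Scanning 1-based: 11: G/T; 12: C/T; 14: T/A.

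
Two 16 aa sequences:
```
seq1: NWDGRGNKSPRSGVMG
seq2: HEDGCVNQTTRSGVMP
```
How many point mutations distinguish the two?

8

The sequences differ at positions 1, 2, 5, 6, 8, 9, 10, 16 (1-based) — 8 in total.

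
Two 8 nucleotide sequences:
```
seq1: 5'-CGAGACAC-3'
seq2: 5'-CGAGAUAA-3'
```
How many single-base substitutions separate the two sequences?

2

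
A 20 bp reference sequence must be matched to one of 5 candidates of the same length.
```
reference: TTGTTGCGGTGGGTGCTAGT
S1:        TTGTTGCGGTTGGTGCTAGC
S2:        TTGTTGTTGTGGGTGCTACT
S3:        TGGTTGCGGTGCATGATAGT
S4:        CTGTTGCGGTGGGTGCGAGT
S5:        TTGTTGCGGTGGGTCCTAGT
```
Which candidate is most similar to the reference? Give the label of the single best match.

Hamming distances to reference — S1: 2; S2: 3; S3: 4; S4: 2; S5: 1.
Smallest is S5 with 1 mismatch.

S5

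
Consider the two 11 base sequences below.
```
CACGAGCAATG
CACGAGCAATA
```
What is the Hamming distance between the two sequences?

Mismatches (1-based): base 11: G→A.

1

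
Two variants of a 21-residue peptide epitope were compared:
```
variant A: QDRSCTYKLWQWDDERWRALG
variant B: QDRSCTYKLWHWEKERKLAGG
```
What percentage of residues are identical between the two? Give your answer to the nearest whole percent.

Mismatches at positions 11, 13, 14, 17, 18, 20 (1-based): 6 of 21.
Identical positions: 15/21 = 71.43% → 71%.

71%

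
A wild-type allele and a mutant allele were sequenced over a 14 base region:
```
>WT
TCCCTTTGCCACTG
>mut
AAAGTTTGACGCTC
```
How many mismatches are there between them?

7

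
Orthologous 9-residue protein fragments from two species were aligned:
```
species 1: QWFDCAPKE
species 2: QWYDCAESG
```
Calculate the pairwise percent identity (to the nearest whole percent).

4 positions differ (3, 7, 8, 9), so 5 of 9 match: 5/9 = 55.56%.

56%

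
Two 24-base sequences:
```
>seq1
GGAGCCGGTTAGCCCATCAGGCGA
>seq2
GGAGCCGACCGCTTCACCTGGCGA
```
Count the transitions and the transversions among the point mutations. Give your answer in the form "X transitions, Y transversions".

7 transitions, 2 transversions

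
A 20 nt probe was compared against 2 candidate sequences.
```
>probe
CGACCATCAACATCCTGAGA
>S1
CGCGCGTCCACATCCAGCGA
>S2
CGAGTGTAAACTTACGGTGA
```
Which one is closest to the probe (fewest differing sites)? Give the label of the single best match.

Hamming distances to probe — S1: 6; S2: 8.
Smallest is S1 with 6 mismatches.

S1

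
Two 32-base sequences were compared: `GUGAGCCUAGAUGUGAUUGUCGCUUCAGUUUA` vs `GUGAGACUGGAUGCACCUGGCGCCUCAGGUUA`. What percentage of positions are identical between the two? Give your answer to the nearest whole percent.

9 positions differ (6, 9, 14, 15, 16, 17, 20, 24, 29), so 23 of 32 match: 23/32 = 71.88%.

72%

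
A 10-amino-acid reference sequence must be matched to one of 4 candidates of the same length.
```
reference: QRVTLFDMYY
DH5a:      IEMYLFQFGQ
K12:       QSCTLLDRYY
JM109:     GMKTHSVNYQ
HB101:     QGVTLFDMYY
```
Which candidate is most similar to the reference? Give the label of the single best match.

HB101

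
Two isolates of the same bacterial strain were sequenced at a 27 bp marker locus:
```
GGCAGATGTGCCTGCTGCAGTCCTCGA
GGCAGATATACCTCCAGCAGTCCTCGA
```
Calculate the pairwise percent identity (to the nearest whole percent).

85%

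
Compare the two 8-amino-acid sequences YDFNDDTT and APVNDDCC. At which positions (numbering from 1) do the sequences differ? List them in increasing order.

1, 2, 3, 7, 8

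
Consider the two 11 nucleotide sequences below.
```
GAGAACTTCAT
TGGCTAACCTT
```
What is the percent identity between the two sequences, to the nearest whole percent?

8 positions differ (1, 2, 4, 5, 6, 7, 8, 10), so 3 of 11 match: 3/11 = 27.27%.

27%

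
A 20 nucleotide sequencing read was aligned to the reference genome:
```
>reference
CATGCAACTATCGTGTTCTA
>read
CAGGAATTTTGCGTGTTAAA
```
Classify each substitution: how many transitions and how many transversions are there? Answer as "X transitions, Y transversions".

Transitions (purine↔purine or pyrimidine↔pyrimidine): 8 C→T.
Transversions (purine↔pyrimidine): 3 T→G, 5 C→A, 7 A→T, 10 A→T, 11 T→G, 18 C→A, 19 T→A.

1 transition, 7 transversions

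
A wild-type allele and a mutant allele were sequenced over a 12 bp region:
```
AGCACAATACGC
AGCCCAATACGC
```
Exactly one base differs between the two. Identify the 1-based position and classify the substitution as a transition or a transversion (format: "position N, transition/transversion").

position 4, transversion

The sequences differ only at position 4: A→C (purine→pyrimidine), a transversion.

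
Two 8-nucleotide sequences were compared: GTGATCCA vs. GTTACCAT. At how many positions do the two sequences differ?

Mismatches (1-based): position 3: G→T; position 5: T→C; position 7: C→A; position 8: A→T.

4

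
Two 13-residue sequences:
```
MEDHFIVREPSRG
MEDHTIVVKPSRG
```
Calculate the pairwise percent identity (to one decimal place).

Mismatches at positions 5, 8, 9 (1-based): 3 of 13.
Identical positions: 10/13 = 76.92% → 76.9%.

76.9%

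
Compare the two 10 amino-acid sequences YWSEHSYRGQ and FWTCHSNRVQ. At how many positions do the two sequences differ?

The sequences differ at positions 1, 3, 4, 7, 9 (1-based) — 5 in total.

5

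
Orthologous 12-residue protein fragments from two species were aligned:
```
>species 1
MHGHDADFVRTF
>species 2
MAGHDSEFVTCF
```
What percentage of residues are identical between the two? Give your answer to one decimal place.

58.3%

5 positions differ (2, 6, 7, 10, 11), so 7 of 12 match: 7/12 = 58.33%.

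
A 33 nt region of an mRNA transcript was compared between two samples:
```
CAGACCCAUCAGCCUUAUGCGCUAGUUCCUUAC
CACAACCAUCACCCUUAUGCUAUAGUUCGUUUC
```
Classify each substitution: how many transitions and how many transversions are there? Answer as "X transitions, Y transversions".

Transitions (purine↔purine or pyrimidine↔pyrimidine): none.
Transversions (purine↔pyrimidine): 3 G→C, 5 C→A, 12 G→C, 21 G→U, 22 C→A, 29 C→G, 32 A→U.

0 transitions, 7 transversions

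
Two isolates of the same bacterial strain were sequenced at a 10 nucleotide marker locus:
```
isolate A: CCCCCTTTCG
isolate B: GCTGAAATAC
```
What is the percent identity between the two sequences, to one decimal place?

20.0%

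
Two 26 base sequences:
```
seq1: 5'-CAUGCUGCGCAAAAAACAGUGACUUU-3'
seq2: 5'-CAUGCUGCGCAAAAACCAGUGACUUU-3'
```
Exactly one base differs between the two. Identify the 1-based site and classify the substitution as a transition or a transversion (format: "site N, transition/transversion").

site 16, transversion

The sequences differ only at site 16: A→C (purine→pyrimidine), a transversion.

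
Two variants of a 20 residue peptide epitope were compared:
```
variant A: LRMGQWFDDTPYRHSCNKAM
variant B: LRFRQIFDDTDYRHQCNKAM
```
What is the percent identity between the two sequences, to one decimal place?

75.0%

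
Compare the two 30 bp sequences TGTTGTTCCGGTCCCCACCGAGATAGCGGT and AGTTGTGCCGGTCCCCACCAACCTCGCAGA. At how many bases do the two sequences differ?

8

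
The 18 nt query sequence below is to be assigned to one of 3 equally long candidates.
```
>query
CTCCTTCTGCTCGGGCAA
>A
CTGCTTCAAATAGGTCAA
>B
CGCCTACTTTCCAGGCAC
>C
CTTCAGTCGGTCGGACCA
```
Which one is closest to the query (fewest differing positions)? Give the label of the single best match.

A differs at 6 positions; B differs at 7 positions; C differs at 8 positions. The closest is A.

A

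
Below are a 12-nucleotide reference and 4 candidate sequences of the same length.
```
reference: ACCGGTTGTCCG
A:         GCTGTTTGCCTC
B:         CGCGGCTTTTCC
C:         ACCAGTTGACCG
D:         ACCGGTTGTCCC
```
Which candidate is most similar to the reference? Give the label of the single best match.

D

A differs at 6 sites; B differs at 6 sites; C differs at 2 sites; D differs at 1 site. The closest is D.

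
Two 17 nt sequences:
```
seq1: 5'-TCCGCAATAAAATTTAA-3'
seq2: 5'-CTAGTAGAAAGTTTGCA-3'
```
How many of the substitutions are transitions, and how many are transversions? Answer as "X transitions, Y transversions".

Transitions (purine↔purine or pyrimidine↔pyrimidine): 1 T→C, 2 C→T, 5 C→T, 7 A→G, 11 A→G.
Transversions (purine↔pyrimidine): 3 C→A, 8 T→A, 12 A→T, 15 T→G, 16 A→C.

5 transitions, 5 transversions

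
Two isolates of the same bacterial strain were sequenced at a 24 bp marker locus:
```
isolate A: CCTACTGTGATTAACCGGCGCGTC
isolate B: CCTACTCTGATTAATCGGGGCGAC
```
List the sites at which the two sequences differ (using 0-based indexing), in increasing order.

6, 14, 18, 22

Scanning 0-based: 6: G/C; 14: C/T; 18: C/G; 22: T/A.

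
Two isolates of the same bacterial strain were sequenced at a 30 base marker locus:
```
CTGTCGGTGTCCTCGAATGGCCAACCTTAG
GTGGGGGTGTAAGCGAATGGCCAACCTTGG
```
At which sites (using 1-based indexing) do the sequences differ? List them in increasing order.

1, 4, 5, 11, 12, 13, 29

Scanning 1-based: 1: C/G; 4: T/G; 5: C/G; 11: C/A; 12: C/A; 13: T/G; 29: A/G.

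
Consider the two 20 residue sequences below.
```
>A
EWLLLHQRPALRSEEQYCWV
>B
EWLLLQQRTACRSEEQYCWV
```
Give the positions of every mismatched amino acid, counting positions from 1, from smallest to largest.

6, 9, 11

Differences at position 6 (H→Q), position 9 (P→T), position 11 (L→C).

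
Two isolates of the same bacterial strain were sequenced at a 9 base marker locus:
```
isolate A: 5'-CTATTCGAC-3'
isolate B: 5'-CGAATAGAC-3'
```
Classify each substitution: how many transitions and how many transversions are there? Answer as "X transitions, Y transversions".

0 transitions, 3 transversions

Mismatches (1-based):
position 2: T→G (pyrimidine→purine, transversion)
position 4: T→A (pyrimidine→purine, transversion)
position 6: C→A (pyrimidine→purine, transversion)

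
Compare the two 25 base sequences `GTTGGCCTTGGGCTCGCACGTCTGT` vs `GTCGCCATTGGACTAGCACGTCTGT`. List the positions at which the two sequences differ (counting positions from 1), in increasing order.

Scanning 1-based: 3: T/C; 5: G/C; 7: C/A; 12: G/A; 15: C/A.

3, 5, 7, 12, 15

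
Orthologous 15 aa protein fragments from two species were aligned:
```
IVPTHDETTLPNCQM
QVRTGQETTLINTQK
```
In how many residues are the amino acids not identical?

Mismatches (1-based): residue 1: I→Q; residue 3: P→R; residue 5: H→G; residue 6: D→Q; residue 11: P→I; residue 13: C→T; residue 15: M→K.

7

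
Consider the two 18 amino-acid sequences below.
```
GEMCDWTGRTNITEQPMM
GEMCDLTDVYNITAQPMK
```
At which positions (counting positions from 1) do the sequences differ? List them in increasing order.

6, 8, 9, 10, 14, 18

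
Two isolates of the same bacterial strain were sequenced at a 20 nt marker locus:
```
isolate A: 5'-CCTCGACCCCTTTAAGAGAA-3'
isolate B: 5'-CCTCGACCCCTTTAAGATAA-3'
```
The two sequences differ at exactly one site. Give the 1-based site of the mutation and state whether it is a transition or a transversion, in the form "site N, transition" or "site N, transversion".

site 18, transversion

The sequences differ only at site 18: G→T (purine→pyrimidine), a transversion.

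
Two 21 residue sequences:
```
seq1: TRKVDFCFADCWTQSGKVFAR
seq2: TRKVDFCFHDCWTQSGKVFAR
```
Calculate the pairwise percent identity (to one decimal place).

95.2%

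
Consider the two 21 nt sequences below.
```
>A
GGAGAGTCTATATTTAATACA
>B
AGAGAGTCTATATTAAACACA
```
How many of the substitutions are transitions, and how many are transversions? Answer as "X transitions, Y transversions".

2 transitions, 1 transversion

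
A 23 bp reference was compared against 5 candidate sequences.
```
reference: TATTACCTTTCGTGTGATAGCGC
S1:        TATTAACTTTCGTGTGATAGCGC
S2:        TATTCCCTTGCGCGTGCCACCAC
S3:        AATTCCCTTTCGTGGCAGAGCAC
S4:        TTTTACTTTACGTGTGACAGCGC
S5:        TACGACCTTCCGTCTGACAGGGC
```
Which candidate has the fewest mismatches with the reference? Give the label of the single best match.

S1 differs at 1 position; S2 differs at 7 positions; S3 differs at 6 positions; S4 differs at 4 positions; S5 differs at 6 positions. The closest is S1.

S1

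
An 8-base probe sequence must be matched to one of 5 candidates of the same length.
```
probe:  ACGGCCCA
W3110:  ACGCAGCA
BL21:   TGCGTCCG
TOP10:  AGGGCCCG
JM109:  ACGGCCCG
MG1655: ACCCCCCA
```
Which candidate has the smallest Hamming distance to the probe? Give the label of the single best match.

JM109

W3110 differs at 3 positions; BL21 differs at 5 positions; TOP10 differs at 2 positions; JM109 differs at 1 position; MG1655 differs at 2 positions. The closest is JM109.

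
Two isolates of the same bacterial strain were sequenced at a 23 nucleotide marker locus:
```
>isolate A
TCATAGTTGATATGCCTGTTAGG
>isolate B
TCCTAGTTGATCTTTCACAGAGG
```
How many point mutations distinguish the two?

8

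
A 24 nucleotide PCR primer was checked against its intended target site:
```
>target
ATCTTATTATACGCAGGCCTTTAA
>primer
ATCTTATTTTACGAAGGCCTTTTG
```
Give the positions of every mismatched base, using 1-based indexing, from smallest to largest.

9, 14, 23, 24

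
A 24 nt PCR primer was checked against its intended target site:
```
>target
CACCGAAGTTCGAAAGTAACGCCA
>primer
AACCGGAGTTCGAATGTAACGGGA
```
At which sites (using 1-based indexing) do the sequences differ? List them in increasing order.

1, 6, 15, 22, 23

Scanning 1-based: 1: C/A; 6: A/G; 15: A/T; 22: C/G; 23: C/G.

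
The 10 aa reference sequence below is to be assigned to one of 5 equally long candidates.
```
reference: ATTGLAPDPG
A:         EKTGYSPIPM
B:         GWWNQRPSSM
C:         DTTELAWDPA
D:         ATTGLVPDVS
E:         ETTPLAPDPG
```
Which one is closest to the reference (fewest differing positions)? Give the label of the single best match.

E

A differs at 6 positions; B differs at 9 positions; C differs at 4 positions; D differs at 3 positions; E differs at 2 positions. The closest is E.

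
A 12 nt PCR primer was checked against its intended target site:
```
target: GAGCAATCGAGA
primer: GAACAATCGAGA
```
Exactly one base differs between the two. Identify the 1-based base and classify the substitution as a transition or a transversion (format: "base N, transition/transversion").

base 3, transition

Base 3 changes G→A. G is a purine and A is a purine, so this is a transition.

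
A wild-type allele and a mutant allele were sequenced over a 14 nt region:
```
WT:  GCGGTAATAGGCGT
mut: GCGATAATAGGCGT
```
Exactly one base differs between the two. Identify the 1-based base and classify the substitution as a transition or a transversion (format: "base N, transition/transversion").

base 4, transition

Base 4 changes G→A. G is a purine and A is a purine, so this is a transition.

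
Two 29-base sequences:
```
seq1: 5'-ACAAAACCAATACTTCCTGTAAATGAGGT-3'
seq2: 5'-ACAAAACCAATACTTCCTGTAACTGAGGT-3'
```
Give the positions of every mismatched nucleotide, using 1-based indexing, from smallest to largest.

23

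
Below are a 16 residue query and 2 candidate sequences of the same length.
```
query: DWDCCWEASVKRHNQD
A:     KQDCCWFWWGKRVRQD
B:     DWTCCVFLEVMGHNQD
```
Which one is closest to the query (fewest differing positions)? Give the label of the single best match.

B

Hamming distances to query — A: 8; B: 7.
Smallest is B with 7 mismatches.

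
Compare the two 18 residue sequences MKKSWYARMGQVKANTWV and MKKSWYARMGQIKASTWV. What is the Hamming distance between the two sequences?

2

Comparing position by position, 2 positions differ: 12 (V/I), 15 (N/S).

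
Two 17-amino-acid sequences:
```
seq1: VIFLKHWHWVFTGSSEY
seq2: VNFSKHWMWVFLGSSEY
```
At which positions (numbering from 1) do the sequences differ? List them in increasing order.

Scanning 1-based: 2: I/N; 4: L/S; 8: H/M; 12: T/L.

2, 4, 8, 12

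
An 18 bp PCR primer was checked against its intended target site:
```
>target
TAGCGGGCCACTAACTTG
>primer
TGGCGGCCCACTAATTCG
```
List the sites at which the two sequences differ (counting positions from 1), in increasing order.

Differences at site 2 (A→G), site 7 (G→C), site 15 (C→T), site 17 (T→C).

2, 7, 15, 17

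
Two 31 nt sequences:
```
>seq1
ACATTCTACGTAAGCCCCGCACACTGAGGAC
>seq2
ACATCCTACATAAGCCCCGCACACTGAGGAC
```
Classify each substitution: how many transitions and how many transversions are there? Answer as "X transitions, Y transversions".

Mismatches (1-based):
site 5: T→C (pyrimidine→pyrimidine, transition)
site 10: G→A (purine→purine, transition)

2 transitions, 0 transversions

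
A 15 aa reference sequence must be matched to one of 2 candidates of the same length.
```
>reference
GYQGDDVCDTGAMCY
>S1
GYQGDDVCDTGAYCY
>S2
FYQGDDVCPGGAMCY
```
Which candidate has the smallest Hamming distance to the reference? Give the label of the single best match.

Hamming distances to reference — S1: 1; S2: 3.
Smallest is S1 with 1 mismatch.

S1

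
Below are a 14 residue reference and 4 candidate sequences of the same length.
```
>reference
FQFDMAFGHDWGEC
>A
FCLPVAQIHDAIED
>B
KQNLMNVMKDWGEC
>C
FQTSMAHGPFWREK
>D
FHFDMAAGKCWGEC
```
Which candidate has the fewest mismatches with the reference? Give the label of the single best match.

D

Hamming distances to reference — A: 9; B: 7; C: 7; D: 4.
Smallest is D with 4 mismatches.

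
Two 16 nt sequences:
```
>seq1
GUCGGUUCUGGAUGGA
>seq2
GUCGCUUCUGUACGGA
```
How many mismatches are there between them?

The sequences differ at bases 5, 11, 13 (1-based) — 3 in total.

3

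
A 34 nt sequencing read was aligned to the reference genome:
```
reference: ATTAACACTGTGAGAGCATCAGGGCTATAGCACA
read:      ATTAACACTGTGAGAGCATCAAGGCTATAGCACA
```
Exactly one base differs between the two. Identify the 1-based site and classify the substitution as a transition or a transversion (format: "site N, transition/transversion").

site 22, transition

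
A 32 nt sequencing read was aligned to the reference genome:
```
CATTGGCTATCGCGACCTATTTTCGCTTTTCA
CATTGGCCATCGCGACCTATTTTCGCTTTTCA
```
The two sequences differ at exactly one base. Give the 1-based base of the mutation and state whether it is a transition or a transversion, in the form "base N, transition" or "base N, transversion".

The sequences differ only at base 8: T→C (pyrimidine→pyrimidine), a transition.

base 8, transition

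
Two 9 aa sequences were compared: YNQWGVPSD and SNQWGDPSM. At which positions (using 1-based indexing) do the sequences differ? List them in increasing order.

Differences at position 1 (Y→S), position 6 (V→D), position 9 (D→M).

1, 6, 9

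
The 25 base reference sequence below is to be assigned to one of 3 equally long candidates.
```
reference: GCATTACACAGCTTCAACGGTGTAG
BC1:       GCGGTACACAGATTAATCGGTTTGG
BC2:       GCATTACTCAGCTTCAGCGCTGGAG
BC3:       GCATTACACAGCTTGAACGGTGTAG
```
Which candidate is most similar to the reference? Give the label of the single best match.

BC1 differs at 7 positions; BC2 differs at 4 positions; BC3 differs at 1 position. The closest is BC3.

BC3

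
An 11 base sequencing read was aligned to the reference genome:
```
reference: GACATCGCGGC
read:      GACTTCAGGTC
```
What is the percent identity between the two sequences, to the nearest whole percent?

64%

Mismatches at positions 4, 7, 8, 10 (1-based): 4 of 11.
Identical positions: 7/11 = 63.64% → 64%.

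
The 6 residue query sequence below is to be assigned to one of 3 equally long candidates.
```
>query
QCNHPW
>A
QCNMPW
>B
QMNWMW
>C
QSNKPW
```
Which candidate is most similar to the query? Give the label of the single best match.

Hamming distances to query — A: 1; B: 3; C: 2.
Smallest is A with 1 mismatch.

A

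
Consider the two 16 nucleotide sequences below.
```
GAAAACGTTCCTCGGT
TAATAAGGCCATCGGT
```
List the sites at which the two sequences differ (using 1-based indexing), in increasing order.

1, 4, 6, 8, 9, 11

Differences at site 1 (G→T), site 4 (A→T), site 6 (C→A), site 8 (T→G), site 9 (T→C), site 11 (C→A).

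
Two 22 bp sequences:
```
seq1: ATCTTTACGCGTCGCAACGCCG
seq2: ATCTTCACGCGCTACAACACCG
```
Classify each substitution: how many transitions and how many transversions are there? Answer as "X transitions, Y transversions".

5 transitions, 0 transversions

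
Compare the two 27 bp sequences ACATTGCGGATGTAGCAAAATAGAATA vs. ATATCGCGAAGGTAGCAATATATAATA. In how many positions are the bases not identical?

Comparing position by position, 6 positions differ: 2 (C/T), 5 (T/C), 9 (G/A), 11 (T/G), 19 (A/T), 23 (G/T).

6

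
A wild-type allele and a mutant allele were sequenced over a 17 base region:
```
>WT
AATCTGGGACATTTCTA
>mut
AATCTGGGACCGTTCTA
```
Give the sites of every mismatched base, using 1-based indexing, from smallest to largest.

11, 12

Differences at site 11 (A→C), site 12 (T→G).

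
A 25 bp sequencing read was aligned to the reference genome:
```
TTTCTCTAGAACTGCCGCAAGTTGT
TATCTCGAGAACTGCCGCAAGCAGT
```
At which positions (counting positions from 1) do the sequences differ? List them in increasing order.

2, 7, 22, 23

Differences at position 2 (T→A), position 7 (T→G), position 22 (T→C), position 23 (T→A).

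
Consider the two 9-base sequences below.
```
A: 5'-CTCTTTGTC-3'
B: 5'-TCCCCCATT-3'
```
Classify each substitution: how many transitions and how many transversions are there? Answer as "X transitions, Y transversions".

Transitions (purine↔purine or pyrimidine↔pyrimidine): 1 C→T, 2 T→C, 4 T→C, 5 T→C, 6 T→C, 7 G→A, 9 C→T.
Transversions (purine↔pyrimidine): none.

7 transitions, 0 transversions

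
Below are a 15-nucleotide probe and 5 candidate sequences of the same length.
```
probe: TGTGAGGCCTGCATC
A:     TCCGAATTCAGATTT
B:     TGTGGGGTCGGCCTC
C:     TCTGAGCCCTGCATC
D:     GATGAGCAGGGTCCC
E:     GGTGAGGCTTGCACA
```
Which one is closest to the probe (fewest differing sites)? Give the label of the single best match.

A differs at 9 sites; B differs at 4 sites; C differs at 2 sites; D differs at 9 sites; E differs at 4 sites. The closest is C.

C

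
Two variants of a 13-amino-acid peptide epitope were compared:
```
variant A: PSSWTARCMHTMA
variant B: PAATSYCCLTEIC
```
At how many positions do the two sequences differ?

11

The sequences differ at positions 2, 3, 4, 5, 6, 7, 9, 10, 11, 12, 13 (1-based) — 11 in total.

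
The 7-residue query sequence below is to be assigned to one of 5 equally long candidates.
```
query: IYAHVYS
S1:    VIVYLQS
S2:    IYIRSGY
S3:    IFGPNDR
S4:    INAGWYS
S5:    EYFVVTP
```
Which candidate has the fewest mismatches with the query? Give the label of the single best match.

S4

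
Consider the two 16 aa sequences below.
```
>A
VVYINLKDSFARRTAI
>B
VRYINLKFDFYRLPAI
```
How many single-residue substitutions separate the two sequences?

6

The sequences differ at positions 2, 8, 9, 11, 13, 14 (1-based) — 6 in total.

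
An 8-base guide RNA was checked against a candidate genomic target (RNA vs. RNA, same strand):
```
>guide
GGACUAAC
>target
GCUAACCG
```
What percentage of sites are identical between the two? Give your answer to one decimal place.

7 positions differ (2, 3, 4, 5, 6, 7, 8), so 1 of 8 match: 1/8 = 12.5%.

12.5%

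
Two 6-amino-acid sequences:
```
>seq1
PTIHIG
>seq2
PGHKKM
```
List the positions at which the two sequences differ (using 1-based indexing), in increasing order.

2, 3, 4, 5, 6

Scanning 1-based: 2: T/G; 3: I/H; 4: H/K; 5: I/K; 6: G/M.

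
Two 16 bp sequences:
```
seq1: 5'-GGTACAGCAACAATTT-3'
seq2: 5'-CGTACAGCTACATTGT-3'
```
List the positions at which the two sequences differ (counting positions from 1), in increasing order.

1, 9, 13, 15

Scanning 1-based: 1: G/C; 9: A/T; 13: A/T; 15: T/G.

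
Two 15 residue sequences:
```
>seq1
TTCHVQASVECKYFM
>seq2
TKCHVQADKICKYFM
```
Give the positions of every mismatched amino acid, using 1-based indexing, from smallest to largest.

Differences at position 2 (T→K), position 8 (S→D), position 9 (V→K), position 10 (E→I).

2, 8, 9, 10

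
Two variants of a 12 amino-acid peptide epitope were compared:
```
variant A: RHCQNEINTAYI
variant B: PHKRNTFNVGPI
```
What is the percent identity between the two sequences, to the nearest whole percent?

Mismatches at positions 1, 3, 4, 6, 7, 9, 10, 11 (1-based): 8 of 12.
Identical positions: 4/12 = 33.33% → 33%.

33%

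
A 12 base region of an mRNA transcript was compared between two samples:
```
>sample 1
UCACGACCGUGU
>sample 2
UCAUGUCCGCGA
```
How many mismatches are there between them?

4

The sequences differ at sites 4, 6, 10, 12 (1-based) — 4 in total.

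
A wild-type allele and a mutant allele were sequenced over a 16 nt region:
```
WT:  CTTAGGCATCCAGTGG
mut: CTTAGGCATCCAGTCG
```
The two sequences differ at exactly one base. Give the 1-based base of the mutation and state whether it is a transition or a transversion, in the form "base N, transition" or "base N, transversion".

The sequences differ only at base 15: G→C (purine→pyrimidine), a transversion.

base 15, transversion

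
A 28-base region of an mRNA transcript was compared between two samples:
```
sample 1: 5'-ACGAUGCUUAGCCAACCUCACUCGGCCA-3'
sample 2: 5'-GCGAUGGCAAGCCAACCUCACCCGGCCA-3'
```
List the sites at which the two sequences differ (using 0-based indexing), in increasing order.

Scanning 0-based: 0: A/G; 6: C/G; 7: U/C; 8: U/A; 21: U/C.

0, 6, 7, 8, 21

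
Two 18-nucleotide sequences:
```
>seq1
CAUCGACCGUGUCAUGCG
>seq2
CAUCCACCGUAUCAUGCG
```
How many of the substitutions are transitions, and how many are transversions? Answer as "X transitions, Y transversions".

1 transition, 1 transversion

Transitions (purine↔purine or pyrimidine↔pyrimidine): 11 G→A.
Transversions (purine↔pyrimidine): 5 G→C.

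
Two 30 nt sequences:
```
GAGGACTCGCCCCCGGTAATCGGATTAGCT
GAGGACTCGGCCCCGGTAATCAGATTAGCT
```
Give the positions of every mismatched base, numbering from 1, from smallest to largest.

Scanning 1-based: 10: C/G; 22: G/A.

10, 22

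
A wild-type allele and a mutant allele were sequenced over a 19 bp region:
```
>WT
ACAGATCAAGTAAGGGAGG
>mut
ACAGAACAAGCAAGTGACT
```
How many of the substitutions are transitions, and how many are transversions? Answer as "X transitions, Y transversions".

1 transition, 4 transversions

Mismatches (1-based):
position 6: T→A (pyrimidine→purine, transversion)
position 11: T→C (pyrimidine→pyrimidine, transition)
position 15: G→T (purine→pyrimidine, transversion)
position 18: G→C (purine→pyrimidine, transversion)
position 19: G→T (purine→pyrimidine, transversion)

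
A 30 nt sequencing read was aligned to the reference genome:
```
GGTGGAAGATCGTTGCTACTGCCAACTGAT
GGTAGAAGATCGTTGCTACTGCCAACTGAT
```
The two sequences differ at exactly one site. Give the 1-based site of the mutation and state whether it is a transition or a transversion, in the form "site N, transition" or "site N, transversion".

site 4, transition

Site 4 changes G→A. G is a purine and A is a purine, so this is a transition.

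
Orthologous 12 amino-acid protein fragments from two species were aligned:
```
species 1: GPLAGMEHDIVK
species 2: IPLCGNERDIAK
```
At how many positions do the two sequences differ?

The sequences differ at positions 1, 4, 6, 8, 11 (1-based) — 5 in total.

5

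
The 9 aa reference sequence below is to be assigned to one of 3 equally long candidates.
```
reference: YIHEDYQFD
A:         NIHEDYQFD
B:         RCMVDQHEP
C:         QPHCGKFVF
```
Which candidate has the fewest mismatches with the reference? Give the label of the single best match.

Hamming distances to reference — A: 1; B: 8; C: 8.
Smallest is A with 1 mismatch.

A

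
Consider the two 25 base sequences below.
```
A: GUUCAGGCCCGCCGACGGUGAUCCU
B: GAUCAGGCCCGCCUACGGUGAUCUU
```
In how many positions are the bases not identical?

The sequences differ at positions 2, 14, 24 (1-based) — 3 in total.

3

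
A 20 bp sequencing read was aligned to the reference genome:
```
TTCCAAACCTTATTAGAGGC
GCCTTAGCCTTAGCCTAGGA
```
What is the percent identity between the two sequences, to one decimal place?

50.0%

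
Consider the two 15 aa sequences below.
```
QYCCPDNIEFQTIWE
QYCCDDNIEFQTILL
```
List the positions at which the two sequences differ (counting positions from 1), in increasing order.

5, 14, 15

Scanning 1-based: 5: P/D; 14: W/L; 15: E/L.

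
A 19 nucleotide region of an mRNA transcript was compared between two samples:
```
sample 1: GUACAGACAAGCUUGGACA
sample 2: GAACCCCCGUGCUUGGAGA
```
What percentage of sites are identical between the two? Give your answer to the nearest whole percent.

7 positions differ (2, 5, 6, 7, 9, 10, 18), so 12 of 19 match: 12/19 = 63.16%.

63%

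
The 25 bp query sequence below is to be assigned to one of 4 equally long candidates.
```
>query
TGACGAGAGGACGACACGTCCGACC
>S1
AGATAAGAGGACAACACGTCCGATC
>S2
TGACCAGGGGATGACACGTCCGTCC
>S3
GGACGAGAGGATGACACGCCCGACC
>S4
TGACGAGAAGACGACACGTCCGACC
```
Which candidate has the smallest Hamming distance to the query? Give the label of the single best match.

Hamming distances to query — S1: 5; S2: 4; S3: 3; S4: 1.
Smallest is S4 with 1 mismatch.

S4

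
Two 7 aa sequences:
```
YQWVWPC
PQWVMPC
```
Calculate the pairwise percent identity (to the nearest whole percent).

Mismatches at positions 1, 5 (1-based): 2 of 7.
Identical positions: 5/7 = 71.43% → 71%.

71%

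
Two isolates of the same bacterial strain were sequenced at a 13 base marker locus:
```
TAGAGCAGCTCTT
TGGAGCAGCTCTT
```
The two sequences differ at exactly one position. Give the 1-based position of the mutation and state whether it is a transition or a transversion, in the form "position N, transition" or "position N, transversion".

The sequences differ only at position 2: A→G (purine→purine), a transition.

position 2, transition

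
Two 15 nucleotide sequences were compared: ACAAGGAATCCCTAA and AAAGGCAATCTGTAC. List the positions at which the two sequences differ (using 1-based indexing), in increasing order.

2, 4, 6, 11, 12, 15

Scanning 1-based: 2: C/A; 4: A/G; 6: G/C; 11: C/T; 12: C/G; 15: A/C.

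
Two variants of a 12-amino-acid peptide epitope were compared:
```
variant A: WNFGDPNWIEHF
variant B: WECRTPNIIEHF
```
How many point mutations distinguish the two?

5

The sequences differ at residues 2, 3, 4, 5, 8 (1-based) — 5 in total.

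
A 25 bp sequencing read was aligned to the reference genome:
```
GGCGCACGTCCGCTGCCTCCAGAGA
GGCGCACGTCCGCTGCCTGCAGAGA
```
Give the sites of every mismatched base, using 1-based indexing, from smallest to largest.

Differences at site 19 (C→G).

19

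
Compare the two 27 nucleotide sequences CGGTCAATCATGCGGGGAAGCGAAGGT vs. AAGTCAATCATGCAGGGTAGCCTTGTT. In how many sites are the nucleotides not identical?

Comparing position by position, 8 sites differ: 1 (C/A), 2 (G/A), 14 (G/A), 18 (A/T), 22 (G/C), 23 (A/T), 24 (A/T), 26 (G/T).

8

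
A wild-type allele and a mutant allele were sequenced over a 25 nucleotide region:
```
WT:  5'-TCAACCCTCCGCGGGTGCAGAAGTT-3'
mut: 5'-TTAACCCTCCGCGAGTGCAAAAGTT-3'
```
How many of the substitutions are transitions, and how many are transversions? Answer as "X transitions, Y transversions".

3 transitions, 0 transversions

Transitions (purine↔purine or pyrimidine↔pyrimidine): 2 C→T, 14 G→A, 20 G→A.
Transversions (purine↔pyrimidine): none.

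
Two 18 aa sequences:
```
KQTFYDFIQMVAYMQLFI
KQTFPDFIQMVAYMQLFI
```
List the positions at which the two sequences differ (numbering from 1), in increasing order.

5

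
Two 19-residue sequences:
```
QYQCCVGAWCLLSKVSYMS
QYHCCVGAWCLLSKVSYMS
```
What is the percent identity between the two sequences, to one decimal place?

1 position differs (3), so 18 of 19 match: 18/19 = 94.74%.

94.7%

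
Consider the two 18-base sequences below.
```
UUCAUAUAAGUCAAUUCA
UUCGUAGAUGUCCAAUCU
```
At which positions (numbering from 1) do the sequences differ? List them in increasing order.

Differences at position 4 (A→G), position 7 (U→G), position 9 (A→U), position 13 (A→C), position 15 (U→A), position 18 (A→U).

4, 7, 9, 13, 15, 18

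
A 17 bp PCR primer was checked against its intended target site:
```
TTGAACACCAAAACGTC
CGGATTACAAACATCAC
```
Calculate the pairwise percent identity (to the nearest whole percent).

47%

Mismatches at positions 1, 2, 5, 6, 9, 12, 14, 15, 16 (1-based): 9 of 17.
Identical positions: 8/17 = 47.06% → 47%.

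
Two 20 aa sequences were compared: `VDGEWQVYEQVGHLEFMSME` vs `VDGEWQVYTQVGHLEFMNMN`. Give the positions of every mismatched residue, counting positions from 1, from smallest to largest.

Differences at position 9 (E→T), position 18 (S→N), position 20 (E→N).

9, 18, 20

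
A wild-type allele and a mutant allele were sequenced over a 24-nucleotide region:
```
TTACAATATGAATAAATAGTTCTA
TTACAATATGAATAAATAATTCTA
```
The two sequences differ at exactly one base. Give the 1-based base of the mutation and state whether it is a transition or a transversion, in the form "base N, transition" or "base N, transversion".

Base 19 changes G→A. G is a purine and A is a purine, so this is a transition.

base 19, transition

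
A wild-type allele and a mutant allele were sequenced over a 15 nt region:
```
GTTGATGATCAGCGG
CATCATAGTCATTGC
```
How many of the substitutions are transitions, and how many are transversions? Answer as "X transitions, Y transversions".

3 transitions, 5 transversions

Transitions (purine↔purine or pyrimidine↔pyrimidine): 7 G→A, 8 A→G, 13 C→T.
Transversions (purine↔pyrimidine): 1 G→C, 2 T→A, 4 G→C, 12 G→T, 15 G→C.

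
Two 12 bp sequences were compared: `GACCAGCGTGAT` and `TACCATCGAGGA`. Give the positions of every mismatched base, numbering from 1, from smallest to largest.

1, 6, 9, 11, 12

Scanning 1-based: 1: G/T; 6: G/T; 9: T/A; 11: A/G; 12: T/A.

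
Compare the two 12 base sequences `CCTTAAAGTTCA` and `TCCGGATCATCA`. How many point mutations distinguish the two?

Comparing position by position, 7 sites differ: 1 (C/T), 3 (T/C), 4 (T/G), 5 (A/G), 7 (A/T), 8 (G/C), 9 (T/A).

7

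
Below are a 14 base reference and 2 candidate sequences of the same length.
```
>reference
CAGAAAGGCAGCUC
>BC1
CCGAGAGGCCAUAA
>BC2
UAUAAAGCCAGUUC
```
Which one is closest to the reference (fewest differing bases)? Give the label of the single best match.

BC1 differs at 7 bases; BC2 differs at 4 bases. The closest is BC2.

BC2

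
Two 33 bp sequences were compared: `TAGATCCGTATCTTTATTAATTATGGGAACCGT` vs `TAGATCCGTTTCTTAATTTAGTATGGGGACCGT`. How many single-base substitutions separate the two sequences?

5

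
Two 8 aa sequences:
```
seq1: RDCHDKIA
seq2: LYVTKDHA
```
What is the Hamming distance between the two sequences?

7

Comparing position by position, 7 positions differ: 1 (R/L), 2 (D/Y), 3 (C/V), 4 (H/T), 5 (D/K), 6 (K/D), 7 (I/H).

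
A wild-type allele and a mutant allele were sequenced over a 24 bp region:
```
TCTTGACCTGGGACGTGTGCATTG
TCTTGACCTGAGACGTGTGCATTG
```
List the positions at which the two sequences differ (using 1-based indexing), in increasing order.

11

Scanning 1-based: 11: G/A.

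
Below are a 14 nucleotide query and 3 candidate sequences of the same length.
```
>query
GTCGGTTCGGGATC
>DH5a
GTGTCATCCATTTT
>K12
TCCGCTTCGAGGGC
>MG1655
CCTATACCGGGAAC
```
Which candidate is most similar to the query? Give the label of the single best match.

K12

Hamming distances to query — DH5a: 9; K12: 6; MG1655: 8.
Smallest is K12 with 6 mismatches.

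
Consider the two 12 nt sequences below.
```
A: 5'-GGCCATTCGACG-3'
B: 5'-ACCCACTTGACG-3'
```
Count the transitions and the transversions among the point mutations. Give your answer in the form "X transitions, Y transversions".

3 transitions, 1 transversion

Mismatches (1-based):
position 1: G→A (purine→purine, transition)
position 2: G→C (purine→pyrimidine, transversion)
position 6: T→C (pyrimidine→pyrimidine, transition)
position 8: C→T (pyrimidine→pyrimidine, transition)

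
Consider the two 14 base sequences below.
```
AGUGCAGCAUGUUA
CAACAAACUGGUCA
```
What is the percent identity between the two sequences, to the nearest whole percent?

36%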